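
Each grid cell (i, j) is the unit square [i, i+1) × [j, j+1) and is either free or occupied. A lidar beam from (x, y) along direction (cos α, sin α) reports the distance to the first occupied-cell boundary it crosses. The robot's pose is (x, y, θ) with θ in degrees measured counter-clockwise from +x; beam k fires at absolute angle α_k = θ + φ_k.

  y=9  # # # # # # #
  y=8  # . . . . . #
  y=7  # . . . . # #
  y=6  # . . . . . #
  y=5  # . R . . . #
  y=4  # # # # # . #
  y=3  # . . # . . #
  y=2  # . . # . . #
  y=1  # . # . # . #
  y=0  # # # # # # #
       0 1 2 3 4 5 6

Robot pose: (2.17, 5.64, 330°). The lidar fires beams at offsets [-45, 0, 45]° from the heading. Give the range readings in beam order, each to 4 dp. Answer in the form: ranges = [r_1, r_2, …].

beam 1: φ=-45°, α=285°
  direction (0.2588, -0.9659); cell (2,5); t to first gridline: x 3.2069, y 0.6626 (then +3.8637 / +1.0353)
    (2,4) via y @ 0.6626  # hit
  → r_1 = 0.6626
beam 2: φ=0°, α=330°
  direction (0.8660, -0.5000); cell (2,5); t to first gridline: x 0.9584, y 1.2800 (then +1.1547 / +2.0000)
    (3,5) via x @ 0.9584
    (3,4) via y @ 1.2800  # hit
  → r_2 = 1.2800
beam 3: φ=45°, α=15°
  direction (0.9659, 0.2588); cell (2,5); t to first gridline: x 0.8593, y 1.3909 (then +1.0353 / +3.8637)
    (3,5) via x @ 0.8593
    (3,6) via y @ 1.3909
    (4,6) via x @ 1.8946
    (5,6) via x @ 2.9298
    (6,6) via x @ 3.9651  # hit
  → r_3 = 3.9651

ranges = [0.6626, 1.2800, 3.9651]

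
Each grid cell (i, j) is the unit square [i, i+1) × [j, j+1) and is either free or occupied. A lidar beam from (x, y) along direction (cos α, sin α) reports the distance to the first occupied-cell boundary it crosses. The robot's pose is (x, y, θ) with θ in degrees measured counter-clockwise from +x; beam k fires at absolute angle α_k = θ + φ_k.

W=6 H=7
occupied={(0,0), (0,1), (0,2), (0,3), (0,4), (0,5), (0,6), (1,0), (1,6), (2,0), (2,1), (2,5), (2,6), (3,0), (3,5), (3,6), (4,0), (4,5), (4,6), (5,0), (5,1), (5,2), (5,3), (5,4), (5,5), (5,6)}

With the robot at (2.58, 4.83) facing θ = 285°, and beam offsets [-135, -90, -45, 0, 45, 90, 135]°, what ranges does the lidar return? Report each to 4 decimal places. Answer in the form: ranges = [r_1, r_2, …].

ranges = [0.3400, 1.6357, 3.1600, 3.9651, 2.7944, 0.6568, 0.1963]

beam 1: φ=-135°, α=150°
  dir = (cos 150°, sin 150°) = (-0.8660, 0.5000); from cell (2,4)
  next x-line at t=0.6697, next y-line at t=0.3400; Δt_x=1.1547, Δt_y=2.0000
    y: enter (2,5) at t=0.3400 ← occupied
  → r_1 = 0.3400
beam 2: φ=-90°, α=195°
  dir = (cos 195°, sin 195°) = (-0.9659, -0.2588); from cell (2,4)
  next x-line at t=0.6005, next y-line at t=3.2069; Δt_x=1.0353, Δt_y=3.8637
    x: enter (1,4) at t=0.6005
    x: enter (0,4) at t=1.6357 ← occupied
  → r_2 = 1.6357
beam 3: φ=-45°, α=240°
  dir = (cos 240°, sin 240°) = (-0.5000, -0.8660); from cell (2,4)
  next x-line at t=1.1600, next y-line at t=0.9584; Δt_x=2.0000, Δt_y=1.1547
    y: enter (2,3) at t=0.9584
    x: enter (1,3) at t=1.1600
    y: enter (1,2) at t=2.1131
    x: enter (0,2) at t=3.1600 ← occupied
  → r_3 = 3.1600
beam 4: φ=0°, α=285°
  dir = (cos 285°, sin 285°) = (0.2588, -0.9659); from cell (2,4)
  next x-line at t=1.6228, next y-line at t=0.8593; Δt_x=3.8637, Δt_y=1.0353
    y: enter (2,3) at t=0.8593
    x: enter (3,3) at t=1.6228
    y: enter (3,2) at t=1.8946
    y: enter (3,1) at t=2.9298
    y: enter (3,0) at t=3.9651 ← occupied
  → r_4 = 3.9651
beam 5: φ=45°, α=330°
  dir = (cos 330°, sin 330°) = (0.8660, -0.5000); from cell (2,4)
  next x-line at t=0.4850, next y-line at t=1.6600; Δt_x=1.1547, Δt_y=2.0000
    x: enter (3,4) at t=0.4850
    x: enter (4,4) at t=1.6397
    y: enter (4,3) at t=1.6600
    x: enter (5,3) at t=2.7944 ← occupied
  → r_5 = 2.7944
beam 6: φ=90°, α=15°
  dir = (cos 15°, sin 15°) = (0.9659, 0.2588); from cell (2,4)
  next x-line at t=0.4348, next y-line at t=0.6568; Δt_x=1.0353, Δt_y=3.8637
    x: enter (3,4) at t=0.4348
    y: enter (3,5) at t=0.6568 ← occupied
  → r_6 = 0.6568
beam 7: φ=135°, α=60°
  dir = (cos 60°, sin 60°) = (0.5000, 0.8660); from cell (2,4)
  next x-line at t=0.8400, next y-line at t=0.1963; Δt_x=2.0000, Δt_y=1.1547
    y: enter (2,5) at t=0.1963 ← occupied
  → r_7 = 0.1963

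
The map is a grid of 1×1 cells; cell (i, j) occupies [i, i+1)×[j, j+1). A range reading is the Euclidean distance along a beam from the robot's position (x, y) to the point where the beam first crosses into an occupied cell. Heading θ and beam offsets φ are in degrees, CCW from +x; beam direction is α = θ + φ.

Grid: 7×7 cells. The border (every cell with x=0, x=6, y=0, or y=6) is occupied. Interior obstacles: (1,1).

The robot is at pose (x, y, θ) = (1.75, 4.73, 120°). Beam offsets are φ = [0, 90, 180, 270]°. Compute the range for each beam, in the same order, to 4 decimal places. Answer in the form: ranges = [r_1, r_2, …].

beam 1: φ=0°, α=120°
  d=(-0.5000,0.8660)  start (1,4)  tX=1.5000 tY=0.3118  stride 1/|dx|=2.0000 1/|dy|=1.1547
    cross y-line → (1,5), t=0.3118
    cross y-line → (1,6), t=1.4665 (wall)
  → r_1 = 1.4665
beam 2: φ=90°, α=210°
  d=(-0.8660,-0.5000)  start (1,4)  tX=0.8660 tY=1.4600  stride 1/|dx|=1.1547 1/|dy|=2.0000
    cross x-line → (0,4), t=0.8660 (wall)
  → r_2 = 0.8660
beam 3: φ=180°, α=300°
  d=(0.5000,-0.8660)  start (1,4)  tX=0.5000 tY=0.8429  stride 1/|dx|=2.0000 1/|dy|=1.1547
    cross x-line → (2,4), t=0.5000
    cross y-line → (2,3), t=0.8429
    cross y-line → (2,2), t=1.9976
    cross x-line → (3,2), t=2.5000
    cross y-line → (3,1), t=3.1523
    cross y-line → (3,0), t=4.3070 (wall)
  → r_3 = 4.3070
beam 4: φ=270°, α=30°
  d=(0.8660,0.5000)  start (1,4)  tX=0.2887 tY=0.5400  stride 1/|dx|=1.1547 1/|dy|=2.0000
    cross x-line → (2,4), t=0.2887
    cross y-line → (2,5), t=0.5400
    cross x-line → (3,5), t=1.4434
    cross y-line → (3,6), t=2.5400 (wall)
  → r_4 = 2.5400

ranges = [1.4665, 0.8660, 4.3070, 2.5400]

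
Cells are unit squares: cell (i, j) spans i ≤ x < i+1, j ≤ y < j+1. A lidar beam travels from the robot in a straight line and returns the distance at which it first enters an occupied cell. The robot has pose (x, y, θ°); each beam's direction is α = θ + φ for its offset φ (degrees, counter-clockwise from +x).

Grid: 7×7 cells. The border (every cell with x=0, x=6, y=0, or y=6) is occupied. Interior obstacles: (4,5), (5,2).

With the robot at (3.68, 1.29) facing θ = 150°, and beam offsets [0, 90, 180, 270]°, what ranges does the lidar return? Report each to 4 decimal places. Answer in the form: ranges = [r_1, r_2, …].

ranges = [3.0946, 0.3349, 0.5800, 4.6400]

beam 1: φ=0°, α=150°
  dir = (cos 150°, sin 150°) = (-0.8660, 0.5000); from cell (3,1)
  next x-line at t=0.7852, next y-line at t=1.4200; Δt_x=1.1547, Δt_y=2.0000
    x: enter (2,1) at t=0.7852
    y: enter (2,2) at t=1.4200
    x: enter (1,2) at t=1.9399
    x: enter (0,2) at t=3.0946 ← occupied
  → r_1 = 3.0946
beam 2: φ=90°, α=240°
  dir = (cos 240°, sin 240°) = (-0.5000, -0.8660); from cell (3,1)
  next x-line at t=1.3600, next y-line at t=0.3349; Δt_x=2.0000, Δt_y=1.1547
    y: enter (3,0) at t=0.3349 ← occupied
  → r_2 = 0.3349
beam 3: φ=180°, α=330°
  dir = (cos 330°, sin 330°) = (0.8660, -0.5000); from cell (3,1)
  next x-line at t=0.3695, next y-line at t=0.5800; Δt_x=1.1547, Δt_y=2.0000
    x: enter (4,1) at t=0.3695
    y: enter (4,0) at t=0.5800 ← occupied
  → r_3 = 0.5800
beam 4: φ=270°, α=60°
  dir = (cos 60°, sin 60°) = (0.5000, 0.8660); from cell (3,1)
  next x-line at t=0.6400, next y-line at t=0.8198; Δt_x=2.0000, Δt_y=1.1547
    x: enter (4,1) at t=0.6400
    y: enter (4,2) at t=0.8198
    y: enter (4,3) at t=1.9745
    x: enter (5,3) at t=2.6400
    y: enter (5,4) at t=3.1292
    y: enter (5,5) at t=4.2839
    x: enter (6,5) at t=4.6400 ← occupied
  → r_4 = 4.6400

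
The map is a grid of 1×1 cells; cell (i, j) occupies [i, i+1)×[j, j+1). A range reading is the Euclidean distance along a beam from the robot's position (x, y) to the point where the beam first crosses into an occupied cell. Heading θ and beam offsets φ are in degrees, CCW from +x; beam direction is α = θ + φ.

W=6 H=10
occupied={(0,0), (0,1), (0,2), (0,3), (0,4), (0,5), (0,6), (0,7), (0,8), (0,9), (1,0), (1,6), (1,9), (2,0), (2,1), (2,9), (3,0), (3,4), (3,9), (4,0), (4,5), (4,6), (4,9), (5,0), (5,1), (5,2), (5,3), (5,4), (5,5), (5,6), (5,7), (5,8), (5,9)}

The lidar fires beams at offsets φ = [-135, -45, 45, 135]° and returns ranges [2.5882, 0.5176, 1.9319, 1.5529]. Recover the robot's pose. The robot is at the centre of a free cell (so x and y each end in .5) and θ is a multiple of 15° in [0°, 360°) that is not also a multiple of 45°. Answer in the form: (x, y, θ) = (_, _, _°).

(x, y, θ) = (2.5, 6.5, 240°)

The pose lattice has 27·16 = 432 candidates. Test each by forward raycasting.
  (2.5, 2.5, 30°): beam 1 = 0.5176 ≠ 2.5882 ✗
  (3.5, 7.5, 330°): beam 1 = 1.9319 ≠ 2.5882 ✗
  (4.5, 2.5, 240°): beam 1 = 1.9319 ≠ 2.5882 ✗
  …
  (2.5, 6.5, 240°): r_1=2.5882, r_2=0.5176, r_3=1.9319, r_4=1.5529 — all match ✓
Only this pose fits every beam.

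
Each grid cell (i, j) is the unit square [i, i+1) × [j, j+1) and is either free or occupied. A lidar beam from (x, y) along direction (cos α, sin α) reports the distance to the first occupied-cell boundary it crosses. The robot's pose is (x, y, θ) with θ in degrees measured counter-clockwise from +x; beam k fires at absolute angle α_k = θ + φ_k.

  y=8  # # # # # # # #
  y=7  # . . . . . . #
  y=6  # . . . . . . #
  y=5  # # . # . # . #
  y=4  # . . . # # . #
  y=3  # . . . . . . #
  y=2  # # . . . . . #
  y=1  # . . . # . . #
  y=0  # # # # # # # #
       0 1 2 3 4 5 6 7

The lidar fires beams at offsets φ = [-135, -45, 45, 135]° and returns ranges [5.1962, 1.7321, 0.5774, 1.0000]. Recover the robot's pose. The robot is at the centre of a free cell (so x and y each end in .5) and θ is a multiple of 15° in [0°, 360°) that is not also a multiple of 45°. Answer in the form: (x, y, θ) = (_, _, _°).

Candidates: 35 free-cell centres × 16 headings = 560 poses. Raycast each; keep the one whose scan matches to 4 dp.
  (3.5, 7.5, 165°): beam 1 = 1.0000 ≠ 5.1962 ✗
  (1.5, 4.5, 285°): beam 1 = 0.5774 ≠ 5.1962 ✗
  (2.5, 6.5, 75°): beam 1 = 1.0000 ≠ 5.1962 ✗
  (5.5, 7.5, 330°): beam 1 = 4.6587 ≠ 5.1962 ✗
  …
  (6.5, 2.5, 285°): r_1=5.1962, r_2=1.7321, r_3=0.5774, r_4=1.0000 — all match ✓
Unique over the lattice → pose = (6.5, 2.5, 285°).

(x, y, θ) = (6.5, 2.5, 285°)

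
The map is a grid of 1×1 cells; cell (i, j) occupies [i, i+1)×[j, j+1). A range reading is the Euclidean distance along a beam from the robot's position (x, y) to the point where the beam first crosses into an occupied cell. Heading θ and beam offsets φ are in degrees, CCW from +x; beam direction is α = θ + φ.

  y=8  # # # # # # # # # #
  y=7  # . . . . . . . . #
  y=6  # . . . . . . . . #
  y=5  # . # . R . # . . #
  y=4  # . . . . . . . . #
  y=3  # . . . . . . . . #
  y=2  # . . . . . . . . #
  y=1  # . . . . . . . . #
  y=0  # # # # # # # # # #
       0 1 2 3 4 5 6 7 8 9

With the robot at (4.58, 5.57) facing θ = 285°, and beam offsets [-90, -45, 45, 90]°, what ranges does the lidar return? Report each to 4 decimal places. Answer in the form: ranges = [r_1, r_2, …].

ranges = [1.6357, 5.2770, 5.1038, 1.4701]

beam 1: φ=-90°, α=195°
  direction (-0.9659, -0.2588); cell (4,5); t to first gridline: x 0.6005, y 2.2023 (then +1.0353 / +3.8637)
    (3,5) via x @ 0.6005
    (2,5) via x @ 1.6357  # hit
  → r_1 = 1.6357
beam 2: φ=-45°, α=240°
  direction (-0.5000, -0.8660); cell (4,5); t to first gridline: x 1.1600, y 0.6582 (then +2.0000 / +1.1547)
    (4,4) via y @ 0.6582
    (3,4) via x @ 1.1600
    (3,3) via y @ 1.8129
    (3,2) via y @ 2.9676
    (2,2) via x @ 3.1600
    (2,1) via y @ 4.1223
    (1,1) via x @ 5.1600
    (1,0) via y @ 5.2770  # hit
  → r_2 = 5.2770
beam 3: φ=45°, α=330°
  direction (0.8660, -0.5000); cell (4,5); t to first gridline: x 0.4850, y 1.1400 (then +1.1547 / +2.0000)
    (5,5) via x @ 0.4850
    (5,4) via y @ 1.1400
    (6,4) via x @ 1.6397
    (7,4) via x @ 2.7944
    (7,3) via y @ 3.1400
    (8,3) via x @ 3.9491
    (9,3) via x @ 5.1038  # hit
  → r_3 = 5.1038
beam 4: φ=90°, α=15°
  direction (0.9659, 0.2588); cell (4,5); t to first gridline: x 0.4348, y 1.6614 (then +1.0353 / +3.8637)
    (5,5) via x @ 0.4348
    (6,5) via x @ 1.4701  # hit
  → r_4 = 1.4701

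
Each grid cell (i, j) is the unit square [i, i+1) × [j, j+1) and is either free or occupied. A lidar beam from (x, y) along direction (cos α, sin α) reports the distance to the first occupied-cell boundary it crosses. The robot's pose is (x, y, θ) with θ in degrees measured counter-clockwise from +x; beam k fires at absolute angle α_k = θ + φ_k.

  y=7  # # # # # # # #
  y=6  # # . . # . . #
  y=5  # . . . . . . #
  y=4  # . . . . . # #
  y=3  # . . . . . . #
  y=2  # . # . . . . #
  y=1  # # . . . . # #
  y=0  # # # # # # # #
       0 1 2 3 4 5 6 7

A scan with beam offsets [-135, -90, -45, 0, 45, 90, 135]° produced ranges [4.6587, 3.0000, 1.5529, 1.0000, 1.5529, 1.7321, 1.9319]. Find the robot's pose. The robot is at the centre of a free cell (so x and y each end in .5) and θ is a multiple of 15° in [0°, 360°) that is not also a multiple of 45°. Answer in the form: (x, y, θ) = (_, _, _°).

Enumerate (i+0.5, j+0.5, θ) over the 30 free cells and 16 admissible headings. For each, cast all 7 beams and compare to the given ranges.
  (5.5, 3.5, 285°): beam 1 = 5.0000 ≠ 4.6587 ✗
  (5.5, 5.5, 15°): beam 1 = 5.1962 ≠ 4.6587 ✗
  (3.5, 5.5, 165°): beam 1 = 1.0000 ≠ 4.6587 ✗
  …
  (5.5, 2.5, 300°): r_1=4.6587, r_2=3.0000, r_3=1.5529, r_4=1.0000, r_5=1.5529, r_6=1.7321, r_7=1.9319 — all match ✓
Only this pose fits every beam.

(x, y, θ) = (5.5, 2.5, 300°)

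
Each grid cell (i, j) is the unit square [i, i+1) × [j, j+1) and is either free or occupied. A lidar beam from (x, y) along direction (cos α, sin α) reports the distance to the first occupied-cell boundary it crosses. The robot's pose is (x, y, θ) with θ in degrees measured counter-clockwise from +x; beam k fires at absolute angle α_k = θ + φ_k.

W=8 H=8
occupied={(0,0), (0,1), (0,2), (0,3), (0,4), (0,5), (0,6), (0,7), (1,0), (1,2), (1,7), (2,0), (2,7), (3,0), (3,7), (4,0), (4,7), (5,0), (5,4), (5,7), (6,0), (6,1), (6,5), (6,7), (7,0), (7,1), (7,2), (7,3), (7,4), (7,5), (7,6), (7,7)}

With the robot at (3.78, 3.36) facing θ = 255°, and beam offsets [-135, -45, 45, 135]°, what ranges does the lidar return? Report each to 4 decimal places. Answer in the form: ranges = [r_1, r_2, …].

beam 1: φ=-135°, α=120°
  dir = (cos 120°, sin 120°) = (-0.5000, 0.8660); from cell (3,3)
  next x-line at t=1.5600, next y-line at t=0.7390; Δt_x=2.0000, Δt_y=1.1547
    y: enter (3,4) at t=0.7390
    x: enter (2,4) at t=1.5600
    y: enter (2,5) at t=1.8937
    y: enter (2,6) at t=3.0484
    x: enter (1,6) at t=3.5600
    y: enter (1,7) at t=4.2031 ← occupied
  → r_1 = 4.2031
beam 2: φ=-45°, α=210°
  dir = (cos 210°, sin 210°) = (-0.8660, -0.5000); from cell (3,3)
  next x-line at t=0.9007, next y-line at t=0.7200; Δt_x=1.1547, Δt_y=2.0000
    y: enter (3,2) at t=0.7200
    x: enter (2,2) at t=0.9007
    x: enter (1,2) at t=2.0554 ← occupied
  → r_2 = 2.0554
beam 3: φ=45°, α=300°
  dir = (cos 300°, sin 300°) = (0.5000, -0.8660); from cell (3,3)
  next x-line at t=0.4400, next y-line at t=0.4157; Δt_x=2.0000, Δt_y=1.1547
    y: enter (3,2) at t=0.4157
    x: enter (4,2) at t=0.4400
    y: enter (4,1) at t=1.5704
    x: enter (5,1) at t=2.4400
    y: enter (5,0) at t=2.7251 ← occupied
  → r_3 = 2.7251
beam 4: φ=135°, α=30°
  dir = (cos 30°, sin 30°) = (0.8660, 0.5000); from cell (3,3)
  next x-line at t=0.2540, next y-line at t=1.2800; Δt_x=1.1547, Δt_y=2.0000
    x: enter (4,3) at t=0.2540
    y: enter (4,4) at t=1.2800
    x: enter (5,4) at t=1.4087 ← occupied
  → r_4 = 1.4087

ranges = [4.2031, 2.0554, 2.7251, 1.4087]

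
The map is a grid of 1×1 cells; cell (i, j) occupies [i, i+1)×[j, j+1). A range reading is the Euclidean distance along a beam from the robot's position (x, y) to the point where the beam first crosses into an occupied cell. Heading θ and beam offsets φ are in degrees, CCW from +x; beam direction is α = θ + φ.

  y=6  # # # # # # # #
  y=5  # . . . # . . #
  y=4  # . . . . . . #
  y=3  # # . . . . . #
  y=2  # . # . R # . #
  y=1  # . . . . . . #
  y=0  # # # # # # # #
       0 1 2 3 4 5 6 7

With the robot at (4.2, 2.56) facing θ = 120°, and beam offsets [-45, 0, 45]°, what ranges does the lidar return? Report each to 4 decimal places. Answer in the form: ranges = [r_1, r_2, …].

beam 1: φ=-45°, α=75°
  direction (0.2588, 0.9659); cell (4,2); t to first gridline: x 3.0910, y 0.4555 (then +3.8637 / +1.0353)
    (4,3) via y @ 0.4555
    (4,4) via y @ 1.4908
    (4,5) via y @ 2.5261  # hit
  → r_1 = 2.5261
beam 2: φ=0°, α=120°
  direction (-0.5000, 0.8660); cell (4,2); t to first gridline: x 0.4000, y 0.5081 (then +2.0000 / +1.1547)
    (3,2) via x @ 0.4000
    (3,3) via y @ 0.5081
    (3,4) via y @ 1.6628
    (2,4) via x @ 2.4000
    (2,5) via y @ 2.8175
    (2,6) via y @ 3.9722  # hit
  → r_2 = 3.9722
beam 3: φ=45°, α=165°
  direction (-0.9659, 0.2588); cell (4,2); t to first gridline: x 0.2071, y 1.7000 (then +1.0353 / +3.8637)
    (3,2) via x @ 0.2071
    (2,2) via x @ 1.2423  # hit
  → r_3 = 1.2423

ranges = [2.5261, 3.9722, 1.2423]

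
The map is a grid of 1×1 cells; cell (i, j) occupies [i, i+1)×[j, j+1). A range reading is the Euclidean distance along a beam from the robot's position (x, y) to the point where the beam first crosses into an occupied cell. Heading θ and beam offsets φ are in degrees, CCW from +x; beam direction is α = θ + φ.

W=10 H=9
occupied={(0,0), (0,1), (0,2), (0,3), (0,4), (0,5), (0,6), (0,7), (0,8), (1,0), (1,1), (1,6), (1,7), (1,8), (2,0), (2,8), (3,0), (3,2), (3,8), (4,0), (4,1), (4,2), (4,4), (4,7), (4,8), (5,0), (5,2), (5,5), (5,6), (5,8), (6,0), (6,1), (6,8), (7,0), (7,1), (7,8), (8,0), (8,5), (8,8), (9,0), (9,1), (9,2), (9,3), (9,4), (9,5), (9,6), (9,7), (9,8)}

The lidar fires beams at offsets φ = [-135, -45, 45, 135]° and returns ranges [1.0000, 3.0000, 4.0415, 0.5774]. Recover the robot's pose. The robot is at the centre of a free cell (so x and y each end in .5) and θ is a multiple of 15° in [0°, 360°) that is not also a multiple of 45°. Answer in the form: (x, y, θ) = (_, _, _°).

(x, y, θ) = (1.5, 4.5, 15°)

Enumerate (i+0.5, j+0.5, θ) over the 42 free cells and 16 admissible headings. For each, cast all 4 beams and compare to the given ranges.
  (3.5, 6.5, 60°): beam 1 = 1.9319 ≠ 1.0000 ✗
  (7.5, 2.5, 300°): beam 1 = 1.5529 ≠ 1.0000 ✗
  (2.5, 5.5, 330°): beam 1 = 1.5529 ≠ 1.0000 ✗
  …
  (1.5, 4.5, 15°): r_1=1.0000, r_2=3.0000, r_3=4.0415, r_4=0.5774 — all match ✓
Only this pose fits every beam.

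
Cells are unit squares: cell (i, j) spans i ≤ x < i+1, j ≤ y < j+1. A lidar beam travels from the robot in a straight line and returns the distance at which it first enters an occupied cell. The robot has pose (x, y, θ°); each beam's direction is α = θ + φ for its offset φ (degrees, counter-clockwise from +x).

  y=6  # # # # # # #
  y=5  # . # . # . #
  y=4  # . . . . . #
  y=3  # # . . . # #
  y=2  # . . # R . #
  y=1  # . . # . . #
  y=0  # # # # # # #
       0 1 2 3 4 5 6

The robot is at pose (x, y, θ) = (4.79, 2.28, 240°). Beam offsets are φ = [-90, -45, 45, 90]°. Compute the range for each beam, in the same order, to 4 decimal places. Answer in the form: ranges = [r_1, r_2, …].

ranges = [0.9122, 0.8179, 1.3252, 1.3972]

beam 1: φ=-90°, α=150°
  direction (-0.8660, 0.5000); cell (4,2); t to first gridline: x 0.9122, y 1.4400 (then +1.1547 / +2.0000)
    (3,2) via x @ 0.9122  # hit
  → r_1 = 0.9122
beam 2: φ=-45°, α=195°
  direction (-0.9659, -0.2588); cell (4,2); t to first gridline: x 0.8179, y 1.0818 (then +1.0353 / +3.8637)
    (3,2) via x @ 0.8179  # hit
  → r_2 = 0.8179
beam 3: φ=45°, α=285°
  direction (0.2588, -0.9659); cell (4,2); t to first gridline: x 0.8114, y 0.2899 (then +3.8637 / +1.0353)
    (4,1) via y @ 0.2899
    (5,1) via x @ 0.8114
    (5,0) via y @ 1.3252  # hit
  → r_3 = 1.3252
beam 4: φ=90°, α=330°
  direction (0.8660, -0.5000); cell (4,2); t to first gridline: x 0.2425, y 0.5600 (then +1.1547 / +2.0000)
    (5,2) via x @ 0.2425
    (5,1) via y @ 0.5600
    (6,1) via x @ 1.3972  # hit
  → r_4 = 1.3972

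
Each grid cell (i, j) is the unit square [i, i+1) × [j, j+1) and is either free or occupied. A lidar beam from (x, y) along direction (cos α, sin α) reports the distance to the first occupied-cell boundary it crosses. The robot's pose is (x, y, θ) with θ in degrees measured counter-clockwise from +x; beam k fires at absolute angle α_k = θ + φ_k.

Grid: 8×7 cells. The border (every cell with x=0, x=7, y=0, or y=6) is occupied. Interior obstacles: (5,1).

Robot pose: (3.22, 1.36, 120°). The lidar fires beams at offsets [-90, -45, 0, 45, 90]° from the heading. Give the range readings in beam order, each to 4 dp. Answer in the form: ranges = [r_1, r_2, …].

ranges = [4.3648, 4.8037, 4.4400, 2.2983, 0.7200]

beam 1: φ=-90°, α=30°
  direction (0.8660, 0.5000); cell (3,1); t to first gridline: x 0.9007, y 1.2800 (then +1.1547 / +2.0000)
    (4,1) via x @ 0.9007
    (4,2) via y @ 1.2800
    (5,2) via x @ 2.0554
    (6,2) via x @ 3.2101
    (6,3) via y @ 3.2800
    (7,3) via x @ 4.3648  # hit
  → r_1 = 4.3648
beam 2: φ=-45°, α=75°
  direction (0.2588, 0.9659); cell (3,1); t to first gridline: x 3.0137, y 0.6626 (then +3.8637 / +1.0353)
    (3,2) via y @ 0.6626
    (3,3) via y @ 1.6979
    (3,4) via y @ 2.7331
    (4,4) via x @ 3.0137
    (4,5) via y @ 3.7684
    (4,6) via y @ 4.8037  # hit
  → r_2 = 4.8037
beam 3: φ=0°, α=120°
  direction (-0.5000, 0.8660); cell (3,1); t to first gridline: x 0.4400, y 0.7390 (then +2.0000 / +1.1547)
    (2,1) via x @ 0.4400
    (2,2) via y @ 0.7390
    (2,3) via y @ 1.8937
    (1,3) via x @ 2.4400
    (1,4) via y @ 3.0484
    (1,5) via y @ 4.2031
    (0,5) via x @ 4.4400  # hit
  → r_3 = 4.4400
beam 4: φ=45°, α=165°
  direction (-0.9659, 0.2588); cell (3,1); t to first gridline: x 0.2278, y 2.4728 (then +1.0353 / +3.8637)
    (2,1) via x @ 0.2278
    (1,1) via x @ 1.2630
    (0,1) via x @ 2.2983  # hit
  → r_4 = 2.2983
beam 5: φ=90°, α=210°
  direction (-0.8660, -0.5000); cell (3,1); t to first gridline: x 0.2540, y 0.7200 (then +1.1547 / +2.0000)
    (2,1) via x @ 0.2540
    (2,0) via y @ 0.7200  # hit
  → r_5 = 0.7200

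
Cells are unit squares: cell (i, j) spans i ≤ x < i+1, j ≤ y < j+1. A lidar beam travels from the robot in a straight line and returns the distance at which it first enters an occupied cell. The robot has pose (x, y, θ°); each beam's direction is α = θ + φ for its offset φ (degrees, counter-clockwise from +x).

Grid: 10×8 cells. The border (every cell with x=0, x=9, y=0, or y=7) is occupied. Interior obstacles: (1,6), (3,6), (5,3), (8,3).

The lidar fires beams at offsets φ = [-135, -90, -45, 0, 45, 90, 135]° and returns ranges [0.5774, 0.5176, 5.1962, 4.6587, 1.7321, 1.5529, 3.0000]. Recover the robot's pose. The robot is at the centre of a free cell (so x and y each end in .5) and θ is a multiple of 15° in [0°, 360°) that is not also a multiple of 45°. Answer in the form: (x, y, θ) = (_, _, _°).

The pose lattice has 44·16 = 704 candidates. Test each by forward raycasting.
  (1.5, 1.5, 75°): beam 2 = 1.9319 ≠ 0.5176 ✗
  (6.5, 5.5, 195°): beam 1 = 1.7321 ≠ 0.5774 ✗
  (4.5, 2.5, 300°): beam 1 = 3.6235 ≠ 0.5774 ✗
  (2.5, 2.5, 105°): beam 1 = 3.0000 ≠ 0.5774 ✗
  (7.5, 2.5, 15°): beam 1 = 1.7321 ≠ 0.5774 ✗
  …
  (5.5, 2.5, 195°): r_1=0.5774, r_2=0.5176, r_3=5.1962, r_4=4.6587, r_5=1.7321, r_6=1.5529, r_7=3.0000 — all match ✓
Unique over the lattice → pose = (5.5, 2.5, 195°).

(x, y, θ) = (5.5, 2.5, 195°)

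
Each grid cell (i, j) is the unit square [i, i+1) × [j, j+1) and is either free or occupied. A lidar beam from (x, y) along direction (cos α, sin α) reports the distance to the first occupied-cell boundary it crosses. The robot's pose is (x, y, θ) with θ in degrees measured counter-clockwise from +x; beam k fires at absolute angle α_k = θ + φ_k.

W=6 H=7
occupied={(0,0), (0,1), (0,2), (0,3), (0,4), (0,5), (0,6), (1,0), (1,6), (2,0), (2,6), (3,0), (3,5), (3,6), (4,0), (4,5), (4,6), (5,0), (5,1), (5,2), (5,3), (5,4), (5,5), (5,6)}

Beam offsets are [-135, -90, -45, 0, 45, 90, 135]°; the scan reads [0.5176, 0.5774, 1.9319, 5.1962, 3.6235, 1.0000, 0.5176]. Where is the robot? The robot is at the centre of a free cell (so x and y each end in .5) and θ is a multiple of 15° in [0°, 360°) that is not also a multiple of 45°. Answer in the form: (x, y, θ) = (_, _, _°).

(x, y, θ) = (4.5, 1.5, 120°)

The pose lattice has 18·16 = 288 candidates. Test each by forward raycasting.
  (2.5, 2.5, 75°): beam 1 = 1.7321 ≠ 0.5176 ✗
  (2.5, 4.5, 195°): beam 1 = 1.0000 ≠ 0.5176 ✗
  (4.5, 1.5, 330°): beam 1 = 1.9319 ≠ 0.5176 ✗
  (1.5, 3.5, 15°): beam 1 = 1.0000 ≠ 0.5176 ✗
  …
  (4.5, 1.5, 120°): r_1=0.5176, r_2=0.5774, r_3=1.9319, r_4=5.1962, r_5=3.6235, r_6=1.0000, r_7=0.5176 — all match ✓
Only this pose fits every beam.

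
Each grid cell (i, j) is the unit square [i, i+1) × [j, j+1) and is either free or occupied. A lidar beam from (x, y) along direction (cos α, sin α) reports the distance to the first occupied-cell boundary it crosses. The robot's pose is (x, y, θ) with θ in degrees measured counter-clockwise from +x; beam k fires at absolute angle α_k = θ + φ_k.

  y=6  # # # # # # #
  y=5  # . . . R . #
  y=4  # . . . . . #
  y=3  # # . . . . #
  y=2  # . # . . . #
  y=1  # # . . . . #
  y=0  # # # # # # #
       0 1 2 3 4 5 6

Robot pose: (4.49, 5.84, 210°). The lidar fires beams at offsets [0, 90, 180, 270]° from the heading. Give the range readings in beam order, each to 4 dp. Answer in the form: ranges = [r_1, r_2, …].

beam 1: φ=0°, α=210°
  cosα=-0.8660 sinα=-0.5000 | (4,5) | tMaxX 0.5658 tMaxY 1.6800 | tΔX 1.1547 tΔY 2.0000
    t=0.5658 [x] (3,5)
    t=1.6800 [y] (3,4)
    t=1.7205 [x] (2,4)
    t=2.8752 [x] (1,4)
    t=3.6800 [y] (1,3) — stop
  → r_1 = 3.6800
beam 2: φ=90°, α=300°
  cosα=0.5000 sinα=-0.8660 | (4,5) | tMaxX 1.0200 tMaxY 0.9699 | tΔX 2.0000 tΔY 1.1547
    t=0.9699 [y] (4,4)
    t=1.0200 [x] (5,4)
    t=2.1246 [y] (5,3)
    t=3.0200 [x] (6,3) — stop
  → r_2 = 3.0200
beam 3: φ=180°, α=30°
  cosα=0.8660 sinα=0.5000 | (4,5) | tMaxX 0.5889 tMaxY 0.3200 | tΔX 1.1547 tΔY 2.0000
    t=0.3200 [y] (4,6) — stop
  → r_3 = 0.3200
beam 4: φ=270°, α=120°
  cosα=-0.5000 sinα=0.8660 | (4,5) | tMaxX 0.9800 tMaxY 0.1848 | tΔX 2.0000 tΔY 1.1547
    t=0.1848 [y] (4,6) — stop
  → r_4 = 0.1848

ranges = [3.6800, 3.0200, 0.3200, 0.1848]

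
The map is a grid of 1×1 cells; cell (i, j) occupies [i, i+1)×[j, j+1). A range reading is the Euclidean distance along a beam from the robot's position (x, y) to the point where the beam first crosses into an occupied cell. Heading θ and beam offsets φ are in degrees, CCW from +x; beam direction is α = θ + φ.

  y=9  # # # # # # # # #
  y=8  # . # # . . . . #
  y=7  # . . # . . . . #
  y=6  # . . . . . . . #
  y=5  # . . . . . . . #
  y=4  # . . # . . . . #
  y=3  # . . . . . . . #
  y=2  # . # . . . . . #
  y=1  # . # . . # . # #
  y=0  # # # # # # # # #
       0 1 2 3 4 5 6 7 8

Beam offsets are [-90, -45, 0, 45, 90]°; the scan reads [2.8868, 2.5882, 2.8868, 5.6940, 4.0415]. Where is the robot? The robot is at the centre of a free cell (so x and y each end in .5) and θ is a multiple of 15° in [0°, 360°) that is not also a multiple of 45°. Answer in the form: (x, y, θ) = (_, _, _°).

(x, y, θ) = (5.5, 3.5, 30°)

The pose lattice has 48·16 = 768 candidates. Test each by forward raycasting.
  (2.5, 3.5, 105°): beam 1 = 5.6940 ≠ 2.8868 ✗
  (1.5, 1.5, 300°): beam 1 = 0.5774 ≠ 2.8868 ✗
  (4.5, 3.5, 15°): beam 1 = 1.9319 ≠ 2.8868 ✗
  (6.5, 2.5, 255°): beam 1 = 5.6940 ≠ 2.8868 ✗
  …
  (5.5, 3.5, 30°): r_1=2.8868, r_2=2.5882, r_3=2.8868, r_4=5.6940, r_5=4.0415 — all match ✓
Only this pose fits every beam.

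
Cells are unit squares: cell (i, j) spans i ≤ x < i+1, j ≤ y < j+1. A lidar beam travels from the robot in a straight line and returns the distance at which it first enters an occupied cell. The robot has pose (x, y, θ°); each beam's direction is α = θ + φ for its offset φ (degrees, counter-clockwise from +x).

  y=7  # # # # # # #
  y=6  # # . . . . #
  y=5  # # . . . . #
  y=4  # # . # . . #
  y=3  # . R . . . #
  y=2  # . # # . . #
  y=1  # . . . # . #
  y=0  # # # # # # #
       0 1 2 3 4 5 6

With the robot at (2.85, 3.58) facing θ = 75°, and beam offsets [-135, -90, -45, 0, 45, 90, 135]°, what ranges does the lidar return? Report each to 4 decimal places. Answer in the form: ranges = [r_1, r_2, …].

beam 1: φ=-135°, α=300°
  cosα=0.5000 sinα=-0.8660 | (2,3) | tMaxX 0.3000 tMaxY 0.6697 | tΔX 2.0000 tΔY 1.1547
    t=0.3000 [x] (3,3)
    t=0.6697 [y] (3,2) — stop
  → r_1 = 0.6697
beam 2: φ=-90°, α=345°
  cosα=0.9659 sinα=-0.2588 | (2,3) | tMaxX 0.1553 tMaxY 2.2409 | tΔX 1.0353 tΔY 3.8637
    t=0.1553 [x] (3,3)
    t=1.1906 [x] (4,3)
    t=2.2258 [x] (5,3)
    t=2.2409 [y] (5,2)
    t=3.2611 [x] (6,2) — stop
  → r_2 = 3.2611
beam 3: φ=-45°, α=30°
  cosα=0.8660 sinα=0.5000 | (2,3) | tMaxX 0.1732 tMaxY 0.8400 | tΔX 1.1547 tΔY 2.0000
    t=0.1732 [x] (3,3)
    t=0.8400 [y] (3,4) — stop
  → r_3 = 0.8400
beam 4: φ=0°, α=75°
  cosα=0.2588 sinα=0.9659 | (2,3) | tMaxX 0.5796 tMaxY 0.4348 | tΔX 3.8637 tΔY 1.0353
    t=0.4348 [y] (2,4)
    t=0.5796 [x] (3,4) — stop
  → r_4 = 0.5796
beam 5: φ=45°, α=120°
  cosα=-0.5000 sinα=0.8660 | (2,3) | tMaxX 1.7000 tMaxY 0.4850 | tΔX 2.0000 tΔY 1.1547
    t=0.4850 [y] (2,4)
    t=1.6397 [y] (2,5)
    t=1.7000 [x] (1,5) — stop
  → r_5 = 1.7000
beam 6: φ=90°, α=165°
  cosα=-0.9659 sinα=0.2588 | (2,3) | tMaxX 0.8800 tMaxY 1.6228 | tΔX 1.0353 tΔY 3.8637
    t=0.8800 [x] (1,3)
    t=1.6228 [y] (1,4) — stop
  → r_6 = 1.6228
beam 7: φ=135°, α=210°
  cosα=-0.8660 sinα=-0.5000 | (2,3) | tMaxX 0.9815 tMaxY 1.1600 | tΔX 1.1547 tΔY 2.0000
    t=0.9815 [x] (1,3)
    t=1.1600 [y] (1,2)
    t=2.1362 [x] (0,2) — stop
  → r_7 = 2.1362

ranges = [0.6697, 3.2611, 0.8400, 0.5796, 1.7000, 1.6228, 2.1362]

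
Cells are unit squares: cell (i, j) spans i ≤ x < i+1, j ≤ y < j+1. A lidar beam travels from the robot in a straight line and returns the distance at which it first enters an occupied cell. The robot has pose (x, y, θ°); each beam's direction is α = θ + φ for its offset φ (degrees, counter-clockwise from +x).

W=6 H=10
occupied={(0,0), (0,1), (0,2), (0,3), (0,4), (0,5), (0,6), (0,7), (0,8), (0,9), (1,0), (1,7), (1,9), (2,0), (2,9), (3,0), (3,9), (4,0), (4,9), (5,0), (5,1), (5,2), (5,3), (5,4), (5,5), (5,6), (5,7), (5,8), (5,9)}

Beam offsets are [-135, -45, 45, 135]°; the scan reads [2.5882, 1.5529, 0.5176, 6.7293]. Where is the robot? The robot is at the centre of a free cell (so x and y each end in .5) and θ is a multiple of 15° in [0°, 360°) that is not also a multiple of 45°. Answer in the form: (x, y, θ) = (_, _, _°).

Candidates: 31 free-cell centres × 16 headings = 496 poses. Raycast each; keep the one whose scan matches to 4 dp.
  (4.5, 7.5, 15°): beam 1 = 7.0000 ≠ 2.5882 ✗
  (4.5, 6.5, 300°): beam 2 = 5.6940 ≠ 1.5529 ✗
  (4.5, 1.5, 330°): beam 1 = 1.9319 ≠ 2.5882 ✗
  (4.5, 7.5, 30°): beam 1 = 6.7293 ≠ 2.5882 ✗
  …
  (2.5, 7.5, 150°): r_1=2.5882, r_2=1.5529, r_3=0.5176, r_4=6.7293 — all match ✓
Only this pose fits every beam.

(x, y, θ) = (2.5, 7.5, 150°)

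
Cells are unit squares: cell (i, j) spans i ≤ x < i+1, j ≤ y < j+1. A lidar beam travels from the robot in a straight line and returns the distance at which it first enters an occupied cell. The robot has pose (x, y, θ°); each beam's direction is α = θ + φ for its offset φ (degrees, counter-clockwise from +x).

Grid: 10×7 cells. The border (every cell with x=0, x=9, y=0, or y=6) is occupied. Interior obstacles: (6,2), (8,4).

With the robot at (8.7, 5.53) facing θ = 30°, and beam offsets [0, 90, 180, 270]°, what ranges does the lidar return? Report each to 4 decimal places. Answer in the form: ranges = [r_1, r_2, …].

beam 1: φ=0°, α=30°
  d=(0.8660,0.5000)  start (8,5)  tX=0.3464 tY=0.9400  stride 1/|dx|=1.1547 1/|dy|=2.0000
    cross x-line → (9,5), t=0.3464 (wall)
  → r_1 = 0.3464
beam 2: φ=90°, α=120°
  d=(-0.5000,0.8660)  start (8,5)  tX=1.4000 tY=0.5427  stride 1/|dx|=2.0000 1/|dy|=1.1547
    cross y-line → (8,6), t=0.5427 (wall)
  → r_2 = 0.5427
beam 3: φ=180°, α=210°
  d=(-0.8660,-0.5000)  start (8,5)  tX=0.8083 tY=1.0600  stride 1/|dx|=1.1547 1/|dy|=2.0000
    cross x-line → (7,5), t=0.8083
    cross y-line → (7,4), t=1.0600
    cross x-line → (6,4), t=1.9630
    cross y-line → (6,3), t=3.0600
    cross x-line → (5,3), t=3.1177
    cross x-line → (4,3), t=4.2724
    cross y-line → (4,2), t=5.0600
    cross x-line → (3,2), t=5.4271
    cross x-line → (2,2), t=6.5818
    cross y-line → (2,1), t=7.0600
    cross x-line → (1,1), t=7.7365
    cross x-line → (0,1), t=8.8912 (wall)
  → r_3 = 8.8912
beam 4: φ=270°, α=300°
  d=(0.5000,-0.8660)  start (8,5)  tX=0.6000 tY=0.6120  stride 1/|dx|=2.0000 1/|dy|=1.1547
    cross x-line → (9,5), t=0.6000 (wall)
  → r_4 = 0.6000

ranges = [0.3464, 0.5427, 8.8912, 0.6000]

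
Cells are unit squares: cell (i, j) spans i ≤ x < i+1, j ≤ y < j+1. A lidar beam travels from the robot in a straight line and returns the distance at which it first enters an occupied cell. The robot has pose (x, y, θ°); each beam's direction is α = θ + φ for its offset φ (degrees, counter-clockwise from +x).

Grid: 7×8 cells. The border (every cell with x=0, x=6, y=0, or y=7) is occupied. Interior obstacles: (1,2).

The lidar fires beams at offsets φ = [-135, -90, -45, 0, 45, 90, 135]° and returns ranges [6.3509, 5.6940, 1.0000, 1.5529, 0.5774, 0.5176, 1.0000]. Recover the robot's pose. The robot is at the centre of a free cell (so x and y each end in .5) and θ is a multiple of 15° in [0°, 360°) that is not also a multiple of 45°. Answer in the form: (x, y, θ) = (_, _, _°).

(x, y, θ) = (2.5, 1.5, 195°)

Candidates: 29 free-cell centres × 16 headings = 464 poses. Raycast each; keep the one whose scan matches to 4 dp.
  (2.5, 1.5, 105°): beam 1 = 1.0000 ≠ 6.3509 ✗
  (4.5, 4.5, 240°): beam 1 = 2.5882 ≠ 6.3509 ✗
  (3.5, 6.5, 255°): beam 1 = 0.5774 ≠ 6.3509 ✗
  (5.5, 5.5, 210°): beam 1 = 1.5529 ≠ 6.3509 ✗
  (5.5, 2.5, 30°): beam 1 = 1.5529 ≠ 6.3509 ✗
  …
  (2.5, 1.5, 195°): r_1=6.3509, r_2=5.6940, r_3=1.0000, r_4=1.5529, r_5=0.5774, r_6=0.5176, r_7=1.0000 — all match ✓
Unique over the lattice → pose = (2.5, 1.5, 195°).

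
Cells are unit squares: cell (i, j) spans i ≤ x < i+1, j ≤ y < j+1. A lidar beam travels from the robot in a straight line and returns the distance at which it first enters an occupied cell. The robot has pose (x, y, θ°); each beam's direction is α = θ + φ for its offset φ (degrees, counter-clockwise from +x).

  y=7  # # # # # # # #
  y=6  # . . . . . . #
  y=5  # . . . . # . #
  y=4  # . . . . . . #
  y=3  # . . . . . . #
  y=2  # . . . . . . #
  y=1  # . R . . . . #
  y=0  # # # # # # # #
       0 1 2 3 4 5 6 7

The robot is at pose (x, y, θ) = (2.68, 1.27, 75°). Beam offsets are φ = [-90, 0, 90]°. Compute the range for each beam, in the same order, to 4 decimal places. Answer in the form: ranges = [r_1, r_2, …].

ranges = [1.0432, 5.9321, 1.7393]

beam 1: φ=-90°, α=345°
  dir = (cos 345°, sin 345°) = (0.9659, -0.2588); from cell (2,1)
  next x-line at t=0.3313, next y-line at t=1.0432; Δt_x=1.0353, Δt_y=3.8637
    x: enter (3,1) at t=0.3313
    y: enter (3,0) at t=1.0432 ← occupied
  → r_1 = 1.0432
beam 2: φ=0°, α=75°
  dir = (cos 75°, sin 75°) = (0.2588, 0.9659); from cell (2,1)
  next x-line at t=1.2364, next y-line at t=0.7558; Δt_x=3.8637, Δt_y=1.0353
    y: enter (2,2) at t=0.7558
    x: enter (3,2) at t=1.2364
    y: enter (3,3) at t=1.7910
    y: enter (3,4) at t=2.8263
    y: enter (3,5) at t=3.8616
    y: enter (3,6) at t=4.8969
    x: enter (4,6) at t=5.1001
    y: enter (4,7) at t=5.9321 ← occupied
  → r_2 = 5.9321
beam 3: φ=90°, α=165°
  dir = (cos 165°, sin 165°) = (-0.9659, 0.2588); from cell (2,1)
  next x-line at t=0.7040, next y-line at t=2.8205; Δt_x=1.0353, Δt_y=3.8637
    x: enter (1,1) at t=0.7040
    x: enter (0,1) at t=1.7393 ← occupied
  → r_3 = 1.7393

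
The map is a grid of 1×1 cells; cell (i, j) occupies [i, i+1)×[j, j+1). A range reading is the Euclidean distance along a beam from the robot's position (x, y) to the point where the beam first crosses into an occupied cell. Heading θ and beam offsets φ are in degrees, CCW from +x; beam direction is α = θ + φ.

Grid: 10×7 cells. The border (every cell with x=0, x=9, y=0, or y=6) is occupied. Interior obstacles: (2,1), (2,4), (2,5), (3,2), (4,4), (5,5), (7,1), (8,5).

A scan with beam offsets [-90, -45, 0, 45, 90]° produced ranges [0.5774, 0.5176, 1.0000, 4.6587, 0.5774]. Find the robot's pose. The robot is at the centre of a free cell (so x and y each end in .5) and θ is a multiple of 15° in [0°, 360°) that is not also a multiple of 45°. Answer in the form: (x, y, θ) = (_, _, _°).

Candidates: 32 free-cell centres × 16 headings = 512 poses. Raycast each; keep the one whose scan matches to 4 dp.
  (1.5, 2.5, 195°): beam 1 = 1.9319 ≠ 0.5774 ✗
  (6.5, 3.5, 105°): beam 1 = 2.5882 ≠ 0.5774 ✗
  (2.5, 3.5, 255°): beam 1 = 1.5529 ≠ 0.5774 ✗
  …
  (8.5, 1.5, 60°): r_1=0.5774, r_2=0.5176, r_3=1.0000, r_4=4.6587, r_5=0.5774 — all match ✓
No second candidate reproduces the full scan.

(x, y, θ) = (8.5, 1.5, 60°)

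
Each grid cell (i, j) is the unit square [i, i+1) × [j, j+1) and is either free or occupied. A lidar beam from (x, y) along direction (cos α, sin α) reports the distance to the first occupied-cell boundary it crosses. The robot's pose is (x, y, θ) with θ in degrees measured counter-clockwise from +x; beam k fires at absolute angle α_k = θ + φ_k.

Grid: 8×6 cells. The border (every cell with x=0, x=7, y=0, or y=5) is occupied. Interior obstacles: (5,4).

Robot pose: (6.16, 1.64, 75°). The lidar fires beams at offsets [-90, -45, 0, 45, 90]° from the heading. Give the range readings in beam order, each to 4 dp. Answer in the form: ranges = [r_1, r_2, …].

beam 1: φ=-90°, α=345°
  cosα=0.9659 sinα=-0.2588 | (6,1) | tMaxX 0.8696 tMaxY 2.4728 | tΔX 1.0353 tΔY 3.8637
    t=0.8696 [x] (7,1) — stop
  → r_1 = 0.8696
beam 2: φ=-45°, α=30°
  cosα=0.8660 sinα=0.5000 | (6,1) | tMaxX 0.9699 tMaxY 0.7200 | tΔX 1.1547 tΔY 2.0000
    t=0.7200 [y] (6,2)
    t=0.9699 [x] (7,2) — stop
  → r_2 = 0.9699
beam 3: φ=0°, α=75°
  cosα=0.2588 sinα=0.9659 | (6,1) | tMaxX 3.2455 tMaxY 0.3727 | tΔX 3.8637 tΔY 1.0353
    t=0.3727 [y] (6,2)
    t=1.4080 [y] (6,3)
    t=2.4433 [y] (6,4)
    t=3.2455 [x] (7,4) — stop
  → r_3 = 3.2455
beam 4: φ=45°, α=120°
  cosα=-0.5000 sinα=0.8660 | (6,1) | tMaxX 0.3200 tMaxY 0.4157 | tΔX 2.0000 tΔY 1.1547
    t=0.3200 [x] (5,1)
    t=0.4157 [y] (5,2)
    t=1.5704 [y] (5,3)
    t=2.3200 [x] (4,3)
    t=2.7251 [y] (4,4)
    t=3.8798 [y] (4,5) — stop
  → r_4 = 3.8798
beam 5: φ=90°, α=165°
  cosα=-0.9659 sinα=0.2588 | (6,1) | tMaxX 0.1656 tMaxY 1.3909 | tΔX 1.0353 tΔY 3.8637
    t=0.1656 [x] (5,1)
    t=1.2009 [x] (4,1)
    t=1.3909 [y] (4,2)
    t=2.2362 [x] (3,2)
    t=3.2715 [x] (2,2)
    t=4.3067 [x] (1,2)
    t=5.2546 [y] (1,3)
    t=5.3420 [x] (0,3) — stop
  → r_5 = 5.3420

ranges = [0.8696, 0.9699, 3.2455, 3.8798, 5.3420]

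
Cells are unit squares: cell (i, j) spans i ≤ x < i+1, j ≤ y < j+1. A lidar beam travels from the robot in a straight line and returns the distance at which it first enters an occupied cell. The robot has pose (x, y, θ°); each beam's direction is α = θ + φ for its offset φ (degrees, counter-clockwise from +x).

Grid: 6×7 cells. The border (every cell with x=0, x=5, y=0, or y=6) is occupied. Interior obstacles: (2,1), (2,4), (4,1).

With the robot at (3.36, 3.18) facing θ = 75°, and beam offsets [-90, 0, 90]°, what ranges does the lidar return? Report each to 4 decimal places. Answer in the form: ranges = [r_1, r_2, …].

ranges = [1.6979, 2.9195, 2.4433]

beam 1: φ=-90°, α=345°
  dir = (cos 345°, sin 345°) = (0.9659, -0.2588); from cell (3,3)
  next x-line at t=0.6626, next y-line at t=0.6955; Δt_x=1.0353, Δt_y=3.8637
    x: enter (4,3) at t=0.6626
    y: enter (4,2) at t=0.6955
    x: enter (5,2) at t=1.6979 ← occupied
  → r_1 = 1.6979
beam 2: φ=0°, α=75°
  dir = (cos 75°, sin 75°) = (0.2588, 0.9659); from cell (3,3)
  next x-line at t=2.4728, next y-line at t=0.8489; Δt_x=3.8637, Δt_y=1.0353
    y: enter (3,4) at t=0.8489
    y: enter (3,5) at t=1.8842
    x: enter (4,5) at t=2.4728
    y: enter (4,6) at t=2.9195 ← occupied
  → r_2 = 2.9195
beam 3: φ=90°, α=165°
  dir = (cos 165°, sin 165°) = (-0.9659, 0.2588); from cell (3,3)
  next x-line at t=0.3727, next y-line at t=3.1682; Δt_x=1.0353, Δt_y=3.8637
    x: enter (2,3) at t=0.3727
    x: enter (1,3) at t=1.4080
    x: enter (0,3) at t=2.4433 ← occupied
  → r_3 = 2.4433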